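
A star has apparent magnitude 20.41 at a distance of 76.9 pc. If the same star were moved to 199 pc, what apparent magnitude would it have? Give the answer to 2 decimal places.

Flux ∝ 1/d², so Δm = 5 log₁₀(d₂/d₁) = 5 log₁₀(199/76.9) = 2.065
m₂ = m₁ + Δm = 20.41 + (2.065) = 22.475

m ≈ 22.47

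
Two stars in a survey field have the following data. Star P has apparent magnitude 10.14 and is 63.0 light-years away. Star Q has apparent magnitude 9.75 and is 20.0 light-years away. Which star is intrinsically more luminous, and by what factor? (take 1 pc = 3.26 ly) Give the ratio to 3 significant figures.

Star P: d = 63.0 ly / 3.26 = 19.33 pc
Star P: M = m − 5 log₁₀ d + 5 = 10.14 − 5·1.2861 + 5 = 8.709
Star Q: d = 20.0 ly / 3.26 = 6.135 pc
Star Q: M = m − 5 log₁₀ d + 5 = 9.75 − 5·0.7878 + 5 = 10.811
ΔM = M_P − M_Q = 8.709 − (10.811) = -2.102; smaller M is more luminous → Star P.
L ratio = 10^(0.4 |ΔM|) = 10^0.841 = 6.928

Star P is more luminous, by a factor of 6.93.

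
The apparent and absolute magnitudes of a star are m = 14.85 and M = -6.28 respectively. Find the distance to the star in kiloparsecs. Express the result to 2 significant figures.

d ≈ 170 kpc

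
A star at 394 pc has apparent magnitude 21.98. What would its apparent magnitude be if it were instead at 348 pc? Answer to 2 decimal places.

m ≈ 21.71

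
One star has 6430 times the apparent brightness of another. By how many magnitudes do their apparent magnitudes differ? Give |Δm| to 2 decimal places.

|Δm| ≈ 9.52

Pogson: Δm = −2.5 log₁₀(ratio) = −2.5 log₁₀(6430) = −2.5 × 3.8082 = -9.521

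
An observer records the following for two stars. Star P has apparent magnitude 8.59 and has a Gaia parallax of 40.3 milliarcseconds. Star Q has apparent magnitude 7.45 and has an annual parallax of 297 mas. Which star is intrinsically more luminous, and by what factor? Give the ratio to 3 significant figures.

Star P is more luminous, by a factor of 19.0.

Star P: p = 40.3 mas = 0.0403″ → d = 1/p = 24.81 pc
Star P: M = m − 5 log₁₀ d + 5 = 8.59 − 5·1.3947 + 5 = 6.617
Star Q: p = 297 mas = 0.297″ → d = 1/p = 3.367 pc
Star Q: M = m − 5 log₁₀ d + 5 = 7.45 − 5·0.5272 + 5 = 9.814
ΔM = M_P − M_Q = 6.617 − (9.814) = -3.197; smaller M is more luminous → Star P.
L ratio = 10^(0.4 |ΔM|) = 10^1.279 = 19.01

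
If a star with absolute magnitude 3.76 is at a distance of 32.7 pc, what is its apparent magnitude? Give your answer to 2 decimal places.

m ≈ 6.33

m = M + 5 log₁₀ d − 5 = 3.76 + 5·1.5145 − 5 = 6.333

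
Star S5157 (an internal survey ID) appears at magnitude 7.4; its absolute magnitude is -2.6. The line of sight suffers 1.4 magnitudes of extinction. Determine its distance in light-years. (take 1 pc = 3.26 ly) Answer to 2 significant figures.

m − M = 5 log₁₀(d/10 pc) + A  ⇒  7.4 − (-2.6) − 1.4 = 5 log₁₀(d/10)
8.600 = 5 log₁₀(d/10)
log₁₀ d = (m − M − A)/5 + 1 = 2.7200
d = 10^2.7200 = 524.8 pc
= 1711 ly

d ≈ 1700 ly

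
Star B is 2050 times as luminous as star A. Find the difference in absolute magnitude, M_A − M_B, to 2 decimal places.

M_A − M_B ≈ 8.28

Pogson: ΔM = −2.5 log₁₀(ratio) = −2.5 log₁₀(2050) = −2.5 × 3.3118 = -8.279
Star B is brighter so has the smaller magnitude: M_A − M_B is positive.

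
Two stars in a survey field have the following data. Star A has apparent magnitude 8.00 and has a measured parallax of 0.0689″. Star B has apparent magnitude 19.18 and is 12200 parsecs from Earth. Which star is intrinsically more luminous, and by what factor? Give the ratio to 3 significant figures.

Star A: d = 1/p = 1/0.0689″ = 14.51 pc
Star A: M = m − 5 log₁₀ d + 5 = 8.00 − 5·1.1618 + 5 = 7.191
Star B: M = m − 5 log₁₀ d + 5 = 19.18 − 5·4.0864 + 5 = 3.748
ΔM = M_A − M_B = 7.191 − (3.748) = 3.443; smaller M is more luminous → Star B.
L ratio = 10^(0.4 |ΔM|) = 10^1.377 = 23.83

Star B is more luminous, by a factor of 23.8.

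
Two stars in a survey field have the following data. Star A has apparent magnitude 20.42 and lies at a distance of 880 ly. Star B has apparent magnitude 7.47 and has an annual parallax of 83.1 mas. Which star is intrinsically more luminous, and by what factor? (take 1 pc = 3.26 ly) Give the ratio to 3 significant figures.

Star A: d = 880 ly / 3.26 = 269.9 pc
Star A: M = m − 5 log₁₀ d + 5 = 20.42 − 5·2.4313 + 5 = 13.264
Star B: p = 83.1 mas = 0.0831″ → d = 1/p = 12.03 pc
Star B: M = m − 5 log₁₀ d + 5 = 7.47 − 5·1.0804 + 5 = 7.068
ΔM = M_A − M_B = 13.264 − (7.068) = 6.196; smaller M is more luminous → Star B.
L ratio = 10^(0.4 |ΔM|) = 10^2.478 = 300.8

Star B is more luminous, by a factor of 301.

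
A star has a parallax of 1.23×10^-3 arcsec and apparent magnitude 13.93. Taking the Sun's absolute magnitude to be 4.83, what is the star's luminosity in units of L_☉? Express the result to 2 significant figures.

L/L_☉ ≈ 1.5

d = 1/p = 1/1.23×10^-3″ = 813.0 pc
M = m − 5 log₁₀ d + 5 = 13.93 − 5·2.9101 + 5 = 4.380
M − M_☉ = 4.380 − 4.83 = -0.450
L/L_☉ = 10^(−0.4 × -0.450) = 1.514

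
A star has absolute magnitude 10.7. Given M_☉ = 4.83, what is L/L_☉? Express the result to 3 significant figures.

L/L_☉ ≈ 4.49×10^-3

M − M_☉ = 10.7 − 4.83 = 5.870
L/L_☉ = 10^(−0.4 (M − M_☉)) = 10^-2.348 = 4.487×10^-3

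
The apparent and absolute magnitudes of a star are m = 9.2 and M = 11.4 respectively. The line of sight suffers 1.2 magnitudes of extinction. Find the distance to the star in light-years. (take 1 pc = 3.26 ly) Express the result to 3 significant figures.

d ≈ 6.81 ly

m − M = 5 log₁₀(d/10 pc) + A  ⇒  9.2 − (11.4) − 1.2 = 5 log₁₀(d/10)
-3.400 = 5 log₁₀(d/10)
log₁₀ d = (m − M − A)/5 + 1 = 0.3200
d = 10^0.3200 = 2.089 pc
= 6.811 ly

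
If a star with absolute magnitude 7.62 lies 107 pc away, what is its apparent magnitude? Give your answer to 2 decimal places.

m ≈ 12.77

m = M + 5 log₁₀ d − 5 = 7.62 + 5·2.0294 − 5 = 12.767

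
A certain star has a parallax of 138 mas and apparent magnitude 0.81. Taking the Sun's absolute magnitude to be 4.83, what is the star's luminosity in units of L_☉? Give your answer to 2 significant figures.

L/L_☉ ≈ 21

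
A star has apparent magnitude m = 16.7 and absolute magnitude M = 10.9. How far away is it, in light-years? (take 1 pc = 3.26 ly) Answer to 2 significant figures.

μ = m − M = 5.800
m − M = 5 log₁₀ d − 5
log₁₀ d = (m − M)/5 + 1 = 2.1600
d = 10^2.1600 = 144.5 pc
= 471.2 ly

d ≈ 470 ly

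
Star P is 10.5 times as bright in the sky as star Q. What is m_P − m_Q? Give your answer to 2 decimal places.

m_P − m_Q ≈ -2.55

Pogson: Δm = −2.5 log₁₀(ratio) = −2.5 log₁₀(10.5) = −2.5 × 1.0212 = -2.553
Star P is brighter, so it has the smaller magnitude: the difference is negative.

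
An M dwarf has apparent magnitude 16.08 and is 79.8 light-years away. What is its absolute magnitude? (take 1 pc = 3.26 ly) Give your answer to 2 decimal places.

d = 79.8 ly / 3.26 = 24.48 pc
5 log₁₀(d/10 pc) = 5 log₁₀(24.48) − 5 = 1.944
M = m − 5 log₁₀(d/10) = 16.08 − 1.944 = 14.136

M ≈ 14.14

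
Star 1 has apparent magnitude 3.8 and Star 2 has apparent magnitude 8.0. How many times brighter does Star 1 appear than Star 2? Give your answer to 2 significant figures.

Magnitude difference = -4.2
Flux ratio = 10^(−0.4 Δm) = 10^(−0.4 × -4.2) = 10^1.680 = 47.86

48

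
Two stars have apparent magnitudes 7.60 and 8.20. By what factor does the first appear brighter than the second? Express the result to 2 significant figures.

1.7

Δm = 7.60 − (8.20) = -0.60
Flux ratio = 10^(−0.4 Δm) = 10^(−0.4 × -0.60) = 10^0.240 = 1.738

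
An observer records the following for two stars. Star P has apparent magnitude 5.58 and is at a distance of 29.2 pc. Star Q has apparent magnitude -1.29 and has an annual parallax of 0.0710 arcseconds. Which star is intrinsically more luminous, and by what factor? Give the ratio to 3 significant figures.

Star Q is more luminous, by a factor of 130.

Star P: M = m − 5 log₁₀ d + 5 = 5.58 − 5·1.4654 + 5 = 3.253
Star Q: d = 1/p = 1/0.0710″ = 14.08 pc
Star Q: M = m − 5 log₁₀ d + 5 = -1.29 − 5·1.1487 + 5 = -2.034
ΔM = M_P − M_Q = 3.253 − (-2.034) = 5.287; smaller M is more luminous → Star Q.
L ratio = 10^(0.4 |ΔM|) = 10^2.115 = 130.2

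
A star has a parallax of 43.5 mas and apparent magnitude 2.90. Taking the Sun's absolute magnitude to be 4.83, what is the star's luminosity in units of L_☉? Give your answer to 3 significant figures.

L/L_☉ ≈ 31.3

d = 1/p = 1000/43.5 mas = 22.99 pc
M = m − 5 log₁₀ d + 5 = 2.90 − 5·1.3615 + 5 = 1.092
M − M_☉ = 1.092 − 4.83 = -3.738
L/L_☉ = 10^(−0.4 × -3.738) = 31.26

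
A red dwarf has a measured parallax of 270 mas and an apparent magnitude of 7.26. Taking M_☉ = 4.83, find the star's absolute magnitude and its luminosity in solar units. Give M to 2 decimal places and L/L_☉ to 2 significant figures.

M ≈ 9.42; L/L_☉ ≈ 0.015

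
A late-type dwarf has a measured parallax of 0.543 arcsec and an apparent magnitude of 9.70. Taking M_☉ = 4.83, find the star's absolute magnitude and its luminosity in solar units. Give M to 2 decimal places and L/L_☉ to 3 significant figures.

M ≈ 13.37; L/L_☉ ≈ 3.82×10^-4

d = 1/p = 1/0.543″ = 1.842 pc
M = m − 5 log₁₀ d + 5 = 9.70 − 5·0.2652 + 5 = 13.374
M − M_☉ = 13.374 − 4.83 = 8.544
L/L_☉ = 10^(−0.4 × 8.544) = 3.823×10^-4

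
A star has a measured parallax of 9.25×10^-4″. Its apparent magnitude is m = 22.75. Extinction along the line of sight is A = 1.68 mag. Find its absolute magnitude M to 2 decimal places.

d = 1/p = 1/9.25×10^-4″ = 1081 pc
5 log₁₀(d/10 pc) = 5 log₁₀(1081) − 5 = 10.169
M = m − 5 log₁₀(d/10) − A = 22.75 − 10.169 − 1.68 = 10.901

M ≈ 10.90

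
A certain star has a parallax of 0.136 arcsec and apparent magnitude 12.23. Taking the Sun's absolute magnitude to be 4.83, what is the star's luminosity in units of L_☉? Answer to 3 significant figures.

d = 1/p = 1/0.136″ = 7.353 pc
M = m − 5 log₁₀ d + 5 = 12.23 − 5·0.8665 + 5 = 12.898
M − M_☉ = 12.898 − 4.83 = 8.068
L/L_☉ = 10^(−0.4 × 8.068) = 5.928×10^-4

L/L_☉ ≈ 5.93×10^-4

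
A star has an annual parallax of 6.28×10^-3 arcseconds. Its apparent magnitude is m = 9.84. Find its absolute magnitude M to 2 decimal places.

M ≈ 3.83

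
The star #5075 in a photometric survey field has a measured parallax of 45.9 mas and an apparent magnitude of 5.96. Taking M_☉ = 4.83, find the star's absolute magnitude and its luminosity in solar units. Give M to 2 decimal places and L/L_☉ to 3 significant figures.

d = 1/p = 1000/45.9 mas = 21.79 pc
M = m − 5 log₁₀ d + 5 = 5.96 − 5·1.3382 + 5 = 4.269
M − M_☉ = 4.269 − 4.83 = -0.561
L/L_☉ = 10^(−0.4 × -0.561) = 1.676

M ≈ 4.27; L/L_☉ ≈ 1.68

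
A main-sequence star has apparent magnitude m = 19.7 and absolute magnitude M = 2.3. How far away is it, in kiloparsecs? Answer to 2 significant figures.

d ≈ 30 kpc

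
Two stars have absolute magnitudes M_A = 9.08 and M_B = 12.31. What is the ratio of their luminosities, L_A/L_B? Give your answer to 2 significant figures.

L_A/L_B ≈ 20

ΔM = M_A − M_B = -3.23
L_A/L_B = 10^(−0.4 ΔM) = 10^1.292 = 19.59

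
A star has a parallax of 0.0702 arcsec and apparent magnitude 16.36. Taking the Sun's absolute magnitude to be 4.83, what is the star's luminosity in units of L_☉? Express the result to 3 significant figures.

d = 1/p = 1/0.0702″ = 14.25 pc
M = m − 5 log₁₀ d + 5 = 16.36 − 5·1.1537 + 5 = 15.592
M − M_☉ = 15.592 − 4.83 = 10.762
L/L_☉ = 10^(−0.4 × 10.762) = 4.958×10^-5

L/L_☉ ≈ 4.96×10^-5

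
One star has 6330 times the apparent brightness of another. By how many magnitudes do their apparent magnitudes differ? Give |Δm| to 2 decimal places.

|Δm| ≈ 9.50

Pogson: Δm = −2.5 log₁₀(ratio) = −2.5 log₁₀(6330) = −2.5 × 3.8014 = -9.504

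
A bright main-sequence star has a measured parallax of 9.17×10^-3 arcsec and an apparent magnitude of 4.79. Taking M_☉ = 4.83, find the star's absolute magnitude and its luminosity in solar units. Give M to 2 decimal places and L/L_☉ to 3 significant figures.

M ≈ -0.40; L/L_☉ ≈ 123

d = 1/p = 1/9.17×10^-3″ = 109.1 pc
M = m − 5 log₁₀ d + 5 = 4.79 − 5·2.0376 + 5 = -0.398
M − M_☉ = -0.398 − 4.83 = -5.228
L/L_☉ = 10^(−0.4 × -5.228) = 123.4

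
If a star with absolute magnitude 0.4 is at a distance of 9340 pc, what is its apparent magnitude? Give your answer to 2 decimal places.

m ≈ 15.25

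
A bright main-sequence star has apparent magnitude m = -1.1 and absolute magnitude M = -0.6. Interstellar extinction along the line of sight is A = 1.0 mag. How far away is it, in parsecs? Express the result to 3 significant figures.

d ≈ 5.01 pc

m − M = 5 log₁₀(d/10 pc) + A  ⇒  -1.1 − (-0.6) − 1.0 = 5 log₁₀(d/10)
-1.500 = 5 log₁₀(d/10)
log₁₀ d = (m − M − A)/5 + 1 = 0.7000
d = 10^0.7000 = 5.012 pc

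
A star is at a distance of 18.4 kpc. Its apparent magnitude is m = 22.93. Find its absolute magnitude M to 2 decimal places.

M ≈ 6.61

d = 18.4 kpc = 18400 pc
5 log₁₀(d/10 pc) = 5 log₁₀(18400) − 5 = 16.324
M = m − 5 log₁₀(d/10) = 22.93 − 16.324 = 6.606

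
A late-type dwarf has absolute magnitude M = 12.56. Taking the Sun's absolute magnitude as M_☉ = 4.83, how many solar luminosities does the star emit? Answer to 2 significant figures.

M − M_☉ = 12.56 − 4.83 = 7.730
L/L_☉ = 10^(−0.4 (M − M_☉)) = 10^-3.092 = 8.091×10^-4

L/L_☉ ≈ 8.1×10^-4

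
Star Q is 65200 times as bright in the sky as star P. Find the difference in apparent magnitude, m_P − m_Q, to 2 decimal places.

m_P − m_Q ≈ 12.04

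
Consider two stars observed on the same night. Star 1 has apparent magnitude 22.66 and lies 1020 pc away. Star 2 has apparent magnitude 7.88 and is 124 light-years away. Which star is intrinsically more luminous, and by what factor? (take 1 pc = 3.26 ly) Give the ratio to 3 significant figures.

Star 2 is more luminous, by a factor of 1140.

Star 1: M = m − 5 log₁₀ d + 5 = 22.66 − 5·3.0086 + 5 = 12.617
Star 2: d = 124 ly / 3.26 = 38.04 pc
Star 2: M = m − 5 log₁₀ d + 5 = 7.88 − 5·1.5802 + 5 = 4.979
ΔM = M_1 − M_2 = 12.617 − (4.979) = 7.638; smaller M is more luminous → Star 2.
L ratio = 10^(0.4 |ΔM|) = 10^3.055 = 1136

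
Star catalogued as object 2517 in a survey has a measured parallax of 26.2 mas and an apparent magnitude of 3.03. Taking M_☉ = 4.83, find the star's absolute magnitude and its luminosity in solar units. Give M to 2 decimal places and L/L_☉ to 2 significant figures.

M ≈ 0.12; L/L_☉ ≈ 76

d = 1/p = 1000/26.2 mas = 38.17 pc
M = m − 5 log₁₀ d + 5 = 3.03 − 5·1.5817 + 5 = 0.122
M − M_☉ = 0.122 − 4.83 = -4.708
L/L_☉ = 10^(−0.4 × -4.708) = 76.45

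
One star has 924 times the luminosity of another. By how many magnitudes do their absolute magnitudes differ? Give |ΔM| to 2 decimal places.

Pogson: ΔM = −2.5 log₁₀(ratio) = −2.5 log₁₀(924) = −2.5 × 2.9657 = -7.414

|ΔM| ≈ 7.41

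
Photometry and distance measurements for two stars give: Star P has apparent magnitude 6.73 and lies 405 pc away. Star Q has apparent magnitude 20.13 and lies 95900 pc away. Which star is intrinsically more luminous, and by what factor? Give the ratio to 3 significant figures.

Star P: M = m − 5 log₁₀ d + 5 = 6.73 − 5·2.6075 + 5 = -1.307
Star Q: M = m − 5 log₁₀ d + 5 = 20.13 − 5·4.9818 + 5 = 0.221
ΔM = M_P − M_Q = -1.307 − (0.221) = -1.528; smaller M is more luminous → Star P.
L ratio = 10^(0.4 |ΔM|) = 10^0.611 = 4.086

Star P is more luminous, by a factor of 4.09.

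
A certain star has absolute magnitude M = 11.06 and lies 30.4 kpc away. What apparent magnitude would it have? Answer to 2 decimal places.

d = 30.4 kpc = 30400 pc
m = M + 5 log₁₀ d − 5 = 11.06 + 5·4.4829 − 5 = 28.474

m ≈ 28.47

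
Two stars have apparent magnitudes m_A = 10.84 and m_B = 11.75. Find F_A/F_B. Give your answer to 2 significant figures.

F_A/F_B ≈ 2.3

Δm = 10.84 − (11.75) = -0.91
Flux ratio = 10^(−0.4 Δm) = 10^(−0.4 × -0.91) = 10^0.364 = 2.312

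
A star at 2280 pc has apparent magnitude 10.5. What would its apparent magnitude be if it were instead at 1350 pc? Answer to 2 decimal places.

Flux ∝ 1/d², so Δm = 5 log₁₀(d₂/d₁) = 5 log₁₀(1350/2280) = -1.138
m₂ = m₁ + Δm = 10.5 + (-1.138) = 9.362

m ≈ 9.36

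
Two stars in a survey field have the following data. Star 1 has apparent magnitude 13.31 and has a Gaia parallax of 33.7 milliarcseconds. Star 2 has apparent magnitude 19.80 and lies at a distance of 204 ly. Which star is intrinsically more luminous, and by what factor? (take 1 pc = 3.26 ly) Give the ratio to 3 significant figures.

Star 1 is more luminous, by a factor of 88.7.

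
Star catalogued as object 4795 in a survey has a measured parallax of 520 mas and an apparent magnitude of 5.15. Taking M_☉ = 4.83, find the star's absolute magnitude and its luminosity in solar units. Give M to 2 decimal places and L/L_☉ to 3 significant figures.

M ≈ 8.73; L/L_☉ ≈ 0.0275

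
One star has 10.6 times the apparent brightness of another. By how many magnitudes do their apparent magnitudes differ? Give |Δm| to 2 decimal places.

Pogson: Δm = −2.5 log₁₀(ratio) = −2.5 log₁₀(10.6) = −2.5 × 1.0253 = -2.563

|Δm| ≈ 2.56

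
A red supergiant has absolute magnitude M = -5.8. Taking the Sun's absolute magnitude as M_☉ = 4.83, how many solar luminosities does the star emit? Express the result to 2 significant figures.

L/L_☉ ≈ 18000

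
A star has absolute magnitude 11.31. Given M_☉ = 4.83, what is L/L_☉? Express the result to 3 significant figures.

L/L_☉ ≈ 2.56×10^-3

M − M_☉ = 11.31 − 4.83 = 6.480
L/L_☉ = 10^(−0.4 (M − M_☉)) = 10^-2.592 = 2.559×10^-3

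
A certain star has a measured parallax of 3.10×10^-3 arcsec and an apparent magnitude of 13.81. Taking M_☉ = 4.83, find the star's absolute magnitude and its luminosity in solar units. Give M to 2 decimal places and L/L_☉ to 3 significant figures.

d = 1/p = 1/3.10×10^-3″ = 322.6 pc
M = m − 5 log₁₀ d + 5 = 13.81 − 5·2.5086 + 5 = 6.267
M − M_☉ = 6.267 − 4.83 = 1.437
L/L_☉ = 10^(−0.4 × 1.437) = 0.2662

M ≈ 6.27; L/L_☉ ≈ 0.266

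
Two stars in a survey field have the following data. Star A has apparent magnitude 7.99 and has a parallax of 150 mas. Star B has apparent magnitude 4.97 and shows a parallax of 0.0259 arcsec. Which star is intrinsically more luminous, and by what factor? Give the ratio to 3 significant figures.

Star B is more luminous, by a factor of 541.

Star A: p = 150 mas = 0.150″ → d = 1/p = 6.667 pc
Star A: M = m − 5 log₁₀ d + 5 = 7.99 − 5·0.8239 + 5 = 8.870
Star B: d = 1/p = 1/0.0259″ = 38.61 pc
Star B: M = m − 5 log₁₀ d + 5 = 4.97 − 5·1.5867 + 5 = 2.036
ΔM = M_A − M_B = 8.870 − (2.036) = 6.834; smaller M is more luminous → Star B.
L ratio = 10^(0.4 |ΔM|) = 10^2.734 = 541.5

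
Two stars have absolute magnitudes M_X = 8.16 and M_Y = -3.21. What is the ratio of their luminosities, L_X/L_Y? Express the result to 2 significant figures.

ΔM = M_X − M_Y = 11.37
L_X/L_Y = 10^(−0.4 ΔM) = 10^-4.548 = 2.831×10^-5

L_X/L_Y ≈ 2.8×10^-5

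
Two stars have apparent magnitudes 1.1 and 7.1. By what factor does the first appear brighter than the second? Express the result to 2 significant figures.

Δm = 1.1 − (7.1) = -6.0
Flux ratio = 10^(−0.4 Δm) = 10^(−0.4 × -6.0) = 10^2.400 = 251.2

250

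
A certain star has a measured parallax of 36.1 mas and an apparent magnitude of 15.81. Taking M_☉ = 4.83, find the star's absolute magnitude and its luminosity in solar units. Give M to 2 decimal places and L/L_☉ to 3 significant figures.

M ≈ 13.60; L/L_☉ ≈ 3.11×10^-4

d = 1/p = 1000/36.1 mas = 27.70 pc
M = m − 5 log₁₀ d + 5 = 15.81 − 5·1.4425 + 5 = 13.598
M − M_☉ = 13.598 − 4.83 = 8.768
L/L_☉ = 10^(−0.4 × 8.768) = 3.112×10^-4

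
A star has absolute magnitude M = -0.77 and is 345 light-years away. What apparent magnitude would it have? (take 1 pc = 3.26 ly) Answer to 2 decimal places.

m ≈ 4.35

d = 345 ly / 3.26 = 105.8 pc
m = M + 5 log₁₀ d − 5 = -0.77 + 5·2.0246 − 5 = 4.353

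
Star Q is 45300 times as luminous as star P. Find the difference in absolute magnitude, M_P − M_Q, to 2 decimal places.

M_P − M_Q ≈ 11.64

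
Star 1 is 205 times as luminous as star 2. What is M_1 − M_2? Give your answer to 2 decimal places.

M_1 − M_2 ≈ -5.78

Pogson: ΔM = −2.5 log₁₀(ratio) = −2.5 log₁₀(205) = −2.5 × 2.3118 = -5.779
Star 1 is brighter, so it has the smaller magnitude: the difference is negative.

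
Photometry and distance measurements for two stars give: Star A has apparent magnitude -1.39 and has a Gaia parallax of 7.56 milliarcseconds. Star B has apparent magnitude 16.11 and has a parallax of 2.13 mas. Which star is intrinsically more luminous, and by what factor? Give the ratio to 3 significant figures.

Star A: p = 7.56 mas = 7.56×10^-3″ → d = 1/p = 132.3 pc
Star A: M = m − 5 log₁₀ d + 5 = -1.39 − 5·2.1215 + 5 = -6.997
Star B: p = 2.13 mas = 2.13×10^-3″ → d = 1/p = 469.5 pc
Star B: M = m − 5 log₁₀ d + 5 = 16.11 − 5·2.6716 + 5 = 7.752
ΔM = M_A − M_B = -6.997 − (7.752) = -14.749; smaller M is more luminous → Star A.
L ratio = 10^(0.4 |ΔM|) = 10^5.900 = 793800

Star A is more luminous, by a factor of 794000.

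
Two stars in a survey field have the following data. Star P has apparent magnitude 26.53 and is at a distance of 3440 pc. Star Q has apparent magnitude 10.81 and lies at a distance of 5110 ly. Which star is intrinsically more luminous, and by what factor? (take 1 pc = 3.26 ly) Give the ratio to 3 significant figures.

Star P: M = m − 5 log₁₀ d + 5 = 26.53 − 5·3.5366 + 5 = 13.847
Star Q: d = 5110 ly / 3.26 = 1567 pc
Star Q: M = m − 5 log₁₀ d + 5 = 10.81 − 5·3.1952 + 5 = -0.166
ΔM = M_P − M_Q = 13.847 − (-0.166) = 14.013; smaller M is more luminous → Star Q.
L ratio = 10^(0.4 |ΔM|) = 10^5.605 = 403000

Star Q is more luminous, by a factor of 403000.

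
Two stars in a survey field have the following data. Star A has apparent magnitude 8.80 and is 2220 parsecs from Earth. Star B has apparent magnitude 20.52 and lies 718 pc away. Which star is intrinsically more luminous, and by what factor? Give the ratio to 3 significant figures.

Star A: M = m − 5 log₁₀ d + 5 = 8.80 − 5·3.3464 + 5 = -2.932
Star B: M = m − 5 log₁₀ d + 5 = 20.52 − 5·2.8561 + 5 = 11.239
ΔM = M_A − M_B = -2.932 − (11.239) = -14.171; smaller M is more luminous → Star A.
L ratio = 10^(0.4 |ΔM|) = 10^5.668 = 466100

Star A is more luminous, by a factor of 466000.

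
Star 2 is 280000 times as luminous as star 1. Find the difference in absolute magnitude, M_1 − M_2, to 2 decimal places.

M_1 − M_2 ≈ 13.62

Pogson: ΔM = −2.5 log₁₀(ratio) = −2.5 log₁₀(280000) = −2.5 × 5.4472 = -13.618
Star 2 is brighter so has the smaller magnitude: M_1 − M_2 is positive.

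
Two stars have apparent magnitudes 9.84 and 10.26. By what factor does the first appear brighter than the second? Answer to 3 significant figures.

Magnitude difference = -0.42
Flux ratio = 10^(−0.4 Δm) = 10^(−0.4 × -0.42) = 10^0.168 = 1.472

1.47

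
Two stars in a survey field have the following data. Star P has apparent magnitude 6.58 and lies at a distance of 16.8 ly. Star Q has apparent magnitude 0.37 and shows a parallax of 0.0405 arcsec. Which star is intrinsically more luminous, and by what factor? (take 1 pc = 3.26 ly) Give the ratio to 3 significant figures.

Star P: d = 16.8 ly / 3.26 = 5.153 pc
Star P: M = m − 5 log₁₀ d + 5 = 6.58 − 5·0.7121 + 5 = 8.020
Star Q: d = 1/p = 1/0.0405″ = 24.69 pc
Star Q: M = m − 5 log₁₀ d + 5 = 0.37 − 5·1.3925 + 5 = -1.593
ΔM = M_P − M_Q = 8.020 − (-1.593) = 9.612; smaller M is more luminous → Star Q.
L ratio = 10^(0.4 |ΔM|) = 10^3.845 = 6997

Star Q is more luminous, by a factor of 7000.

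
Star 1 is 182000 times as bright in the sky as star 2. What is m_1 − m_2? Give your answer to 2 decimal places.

Pogson: Δm = −2.5 log₁₀(ratio) = −2.5 log₁₀(182000) = −2.5 × 5.2601 = -13.150
Star 1 is brighter, so it has the smaller magnitude: the difference is negative.

m_1 − m_2 ≈ -13.15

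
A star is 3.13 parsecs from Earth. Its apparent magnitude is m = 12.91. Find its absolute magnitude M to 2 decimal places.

M ≈ 15.43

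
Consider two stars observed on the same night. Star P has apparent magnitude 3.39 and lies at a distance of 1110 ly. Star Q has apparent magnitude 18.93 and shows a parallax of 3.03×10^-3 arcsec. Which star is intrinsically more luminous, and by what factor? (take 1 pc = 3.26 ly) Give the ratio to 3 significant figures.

Star P is more luminous, by a factor of 1.75×10^6.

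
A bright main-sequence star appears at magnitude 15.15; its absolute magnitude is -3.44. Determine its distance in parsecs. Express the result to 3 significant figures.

Distance modulus: m − M = 15.15 − (-3.44) = 18.590
m − M = 5 log₁₀ d − 5
log₁₀ d = (m − M)/5 + 1 = 4.7180
d = 10^4.7180 = 52240 pc

d ≈ 52200 pc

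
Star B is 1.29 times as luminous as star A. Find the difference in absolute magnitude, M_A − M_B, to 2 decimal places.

Pogson: ΔM = −2.5 log₁₀(ratio) = −2.5 log₁₀(1.29) = −2.5 × 0.1106 = -0.276
Star B is brighter so has the smaller magnitude: M_A − M_B is positive.

M_A − M_B ≈ 0.28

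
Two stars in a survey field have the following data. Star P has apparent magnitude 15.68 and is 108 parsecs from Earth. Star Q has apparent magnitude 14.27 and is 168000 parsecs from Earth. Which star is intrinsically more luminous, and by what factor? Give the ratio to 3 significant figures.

Star Q is more luminous, by a factor of 8.87×10^6.

Star P: M = m − 5 log₁₀ d + 5 = 15.68 − 5·2.0334 + 5 = 10.513
Star Q: M = m − 5 log₁₀ d + 5 = 14.27 − 5·5.2253 + 5 = -6.857
ΔM = M_P − M_Q = 10.513 − (-6.857) = 17.369; smaller M is more luminous → Star Q.
L ratio = 10^(0.4 |ΔM|) = 10^6.948 = 8.867×10^6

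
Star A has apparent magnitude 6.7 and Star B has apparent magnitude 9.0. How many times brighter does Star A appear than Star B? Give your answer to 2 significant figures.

8.3

Δm = 6.7 − (9.0) = -2.3
Flux ratio = 10^(−0.4 Δm) = 10^(−0.4 × -2.3) = 10^0.920 = 8.318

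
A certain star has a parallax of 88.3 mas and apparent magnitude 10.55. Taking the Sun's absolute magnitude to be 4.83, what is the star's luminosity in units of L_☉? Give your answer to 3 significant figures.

L/L_☉ ≈ 6.61×10^-3

d = 1/p = 1000/88.3 mas = 11.33 pc
M = m − 5 log₁₀ d + 5 = 10.55 − 5·1.0540 + 5 = 10.280
M − M_☉ = 10.280 − 4.83 = 5.450
L/L_☉ = 10^(−0.4 × 5.450) = 6.608×10^-3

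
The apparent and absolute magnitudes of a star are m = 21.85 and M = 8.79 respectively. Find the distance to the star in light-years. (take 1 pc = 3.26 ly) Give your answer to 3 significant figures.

Distance modulus: m − M = 21.85 − (8.79) = 13.060
m − M = 5 log₁₀ d − 5
log₁₀ d = (m − M)/5 + 1 = 3.6120
d = 10^3.6120 = 4093 pc
= 13340 ly

d ≈ 13300 ly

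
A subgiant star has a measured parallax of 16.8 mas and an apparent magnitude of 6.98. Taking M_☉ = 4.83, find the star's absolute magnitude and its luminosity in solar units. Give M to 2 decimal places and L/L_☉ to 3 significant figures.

M ≈ 3.11; L/L_☉ ≈ 4.89

d = 1/p = 1000/16.8 mas = 59.52 pc
M = m − 5 log₁₀ d + 5 = 6.98 − 5·1.7747 + 5 = 3.107
M − M_☉ = 3.107 − 4.83 = -1.723
L/L_☉ = 10^(−0.4 × -1.723) = 4.891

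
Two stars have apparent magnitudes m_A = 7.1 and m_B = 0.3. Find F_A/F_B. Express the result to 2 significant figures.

Δm = 7.1 − (0.3) = 6.8
Flux ratio = 10^(−0.4 Δm) = 10^(−0.4 × 6.8) = 10^-2.720 = 1.905×10^-3

F_A/F_B ≈ 1.9×10^-3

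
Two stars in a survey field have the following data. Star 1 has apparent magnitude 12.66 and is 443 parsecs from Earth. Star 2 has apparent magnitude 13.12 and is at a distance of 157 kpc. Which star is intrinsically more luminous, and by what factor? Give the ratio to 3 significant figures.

Star 2 is more luminous, by a factor of 82200.

Star 1: M = m − 5 log₁₀ d + 5 = 12.66 − 5·2.6464 + 5 = 4.428
Star 2: d = 157 kpc = 157000 pc
Star 2: M = m − 5 log₁₀ d + 5 = 13.12 − 5·5.1959 + 5 = -7.859
ΔM = M_1 − M_2 = 4.428 − (-7.859) = 12.287; smaller M is more luminous → Star 2.
L ratio = 10^(0.4 |ΔM|) = 10^4.915 = 82220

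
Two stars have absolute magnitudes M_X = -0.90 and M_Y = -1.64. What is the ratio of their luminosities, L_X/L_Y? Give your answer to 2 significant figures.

ΔM = M_X − M_Y = 0.74
L_X/L_Y = 10^(−0.4 ΔM) = 10^-0.296 = 0.5058

L_X/L_Y ≈ 0.51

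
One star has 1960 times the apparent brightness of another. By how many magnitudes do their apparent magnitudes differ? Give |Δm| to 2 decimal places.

Pogson: Δm = −2.5 log₁₀(ratio) = −2.5 log₁₀(1960) = −2.5 × 3.2923 = -8.231

|Δm| ≈ 8.23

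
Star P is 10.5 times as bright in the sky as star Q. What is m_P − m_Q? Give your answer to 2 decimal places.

Pogson: Δm = −2.5 log₁₀(ratio) = −2.5 log₁₀(10.5) = −2.5 × 1.0212 = -2.553
Star P is brighter, so it has the smaller magnitude: the difference is negative.

m_P − m_Q ≈ -2.55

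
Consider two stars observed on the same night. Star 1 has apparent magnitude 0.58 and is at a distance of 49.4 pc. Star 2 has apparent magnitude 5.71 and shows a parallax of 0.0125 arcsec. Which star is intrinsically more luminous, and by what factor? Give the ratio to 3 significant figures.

Star 1: M = m − 5 log₁₀ d + 5 = 0.58 − 5·1.6937 + 5 = -2.889
Star 2: d = 1/p = 1/0.0125″ = 80.00 pc
Star 2: M = m − 5 log₁₀ d + 5 = 5.71 − 5·1.9031 + 5 = 1.195
ΔM = M_1 − M_2 = -2.889 − (1.195) = -4.083; smaller M is more luminous → Star 1.
L ratio = 10^(0.4 |ΔM|) = 10^1.633 = 42.98

Star 1 is more luminous, by a factor of 43.0.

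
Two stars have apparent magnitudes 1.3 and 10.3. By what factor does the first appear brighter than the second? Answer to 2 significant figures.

Δm = 1.3 − (10.3) = -9.0
Flux ratio = 10^(−0.4 Δm) = 10^(−0.4 × -9.0) = 10^3.600 = 3981

4000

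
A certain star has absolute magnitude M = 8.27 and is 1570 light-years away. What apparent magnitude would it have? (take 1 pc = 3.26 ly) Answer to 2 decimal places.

m ≈ 16.68

d = 1570 ly / 3.26 = 481.6 pc
m = M + 5 log₁₀ d − 5 = 8.27 + 5·2.6827 − 5 = 16.683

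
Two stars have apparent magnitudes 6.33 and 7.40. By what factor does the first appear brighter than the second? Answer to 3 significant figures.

2.68

Δm = 6.33 − (7.40) = -1.07
Flux ratio = 10^(−0.4 Δm) = 10^(−0.4 × -1.07) = 10^0.428 = 2.679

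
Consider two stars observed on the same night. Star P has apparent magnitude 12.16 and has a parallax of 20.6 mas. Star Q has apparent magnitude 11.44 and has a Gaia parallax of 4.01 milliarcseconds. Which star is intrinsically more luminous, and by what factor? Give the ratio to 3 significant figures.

Star Q is more luminous, by a factor of 51.2.

Star P: p = 20.6 mas = 0.0206″ → d = 1/p = 48.54 pc
Star P: M = m − 5 log₁₀ d + 5 = 12.16 − 5·1.6861 + 5 = 8.729
Star Q: p = 4.01 mas = 4.01×10^-3″ → d = 1/p = 249.4 pc
Star Q: M = m − 5 log₁₀ d + 5 = 11.44 − 5·2.3969 + 5 = 4.456
ΔM = M_P − M_Q = 8.729 − (4.456) = 4.274; smaller M is more luminous → Star Q.
L ratio = 10^(0.4 |ΔM|) = 10^1.709 = 51.22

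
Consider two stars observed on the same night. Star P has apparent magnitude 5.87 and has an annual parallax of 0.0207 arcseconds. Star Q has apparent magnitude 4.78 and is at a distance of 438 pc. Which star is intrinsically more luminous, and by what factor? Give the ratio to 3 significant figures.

Star P: d = 1/p = 1/0.0207″ = 48.31 pc
Star P: M = m − 5 log₁₀ d + 5 = 5.87 − 5·1.6840 + 5 = 2.450
Star Q: M = m − 5 log₁₀ d + 5 = 4.78 − 5·2.6415 + 5 = -3.427
ΔM = M_P − M_Q = 2.450 − (-3.427) = 5.877; smaller M is more luminous → Star Q.
L ratio = 10^(0.4 |ΔM|) = 10^2.351 = 224.3

Star Q is more luminous, by a factor of 224.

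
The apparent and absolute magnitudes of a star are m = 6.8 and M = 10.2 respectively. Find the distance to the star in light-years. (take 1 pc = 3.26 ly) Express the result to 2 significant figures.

d ≈ 6.8 ly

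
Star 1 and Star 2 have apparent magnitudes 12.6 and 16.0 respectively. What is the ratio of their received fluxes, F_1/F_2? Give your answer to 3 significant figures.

F_1/F_2 ≈ 22.9

Δm = 12.6 − (16.0) = -3.4
Flux ratio = 10^(−0.4 Δm) = 10^(−0.4 × -3.4) = 10^1.360 = 22.91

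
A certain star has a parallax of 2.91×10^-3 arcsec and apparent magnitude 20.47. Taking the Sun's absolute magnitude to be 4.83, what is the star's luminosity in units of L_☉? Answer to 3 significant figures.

d = 1/p = 1/2.91×10^-3″ = 343.6 pc
M = m − 5 log₁₀ d + 5 = 20.47 − 5·2.5361 + 5 = 12.789
M − M_☉ = 12.789 − 4.83 = 7.959
L/L_☉ = 10^(−0.4 × 7.959) = 6.550×10^-4

L/L_☉ ≈ 6.55×10^-4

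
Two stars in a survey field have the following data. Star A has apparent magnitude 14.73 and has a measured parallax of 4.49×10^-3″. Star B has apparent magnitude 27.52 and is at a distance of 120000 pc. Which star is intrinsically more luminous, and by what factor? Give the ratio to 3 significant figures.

Star A: d = 1/p = 1/4.49×10^-3″ = 222.7 pc
Star A: M = m − 5 log₁₀ d + 5 = 14.73 − 5·2.3478 + 5 = 7.991
Star B: M = m − 5 log₁₀ d + 5 = 27.52 − 5·5.0792 + 5 = 7.124
ΔM = M_A − M_B = 7.991 − (7.124) = 0.867; smaller M is more luminous → Star B.
L ratio = 10^(0.4 |ΔM|) = 10^0.347 = 2.223

Star B is more luminous, by a factor of 2.22.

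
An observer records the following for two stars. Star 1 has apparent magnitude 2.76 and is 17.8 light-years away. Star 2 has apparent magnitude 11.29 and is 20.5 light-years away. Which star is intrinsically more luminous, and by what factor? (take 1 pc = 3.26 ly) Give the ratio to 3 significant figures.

Star 1: d = 17.8 ly / 3.26 = 5.460 pc
Star 1: M = m − 5 log₁₀ d + 5 = 2.76 − 5·0.7372 + 5 = 4.074
Star 2: d = 20.5 ly / 3.26 = 6.288 pc
Star 2: M = m − 5 log₁₀ d + 5 = 11.29 − 5·0.7985 + 5 = 12.297
ΔM = M_1 − M_2 = 4.074 − (12.297) = -8.223; smaller M is more luminous → Star 1.
L ratio = 10^(0.4 |ΔM|) = 10^3.289 = 1947

Star 1 is more luminous, by a factor of 1950.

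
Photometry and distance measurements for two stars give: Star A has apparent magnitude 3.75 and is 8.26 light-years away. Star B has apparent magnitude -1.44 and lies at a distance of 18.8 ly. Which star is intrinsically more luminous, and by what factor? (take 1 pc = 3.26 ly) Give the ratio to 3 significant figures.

Star B is more luminous, by a factor of 617.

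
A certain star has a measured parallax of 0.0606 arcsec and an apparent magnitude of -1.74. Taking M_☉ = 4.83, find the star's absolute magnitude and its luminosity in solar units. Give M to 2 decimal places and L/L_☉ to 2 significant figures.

M ≈ -2.83; L/L_☉ ≈ 1200

d = 1/p = 1/0.0606″ = 16.50 pc
M = m − 5 log₁₀ d + 5 = -1.74 − 5·1.2175 + 5 = -2.828
M − M_☉ = -2.828 − 4.83 = -7.658
L/L_☉ = 10^(−0.4 × -7.658) = 1156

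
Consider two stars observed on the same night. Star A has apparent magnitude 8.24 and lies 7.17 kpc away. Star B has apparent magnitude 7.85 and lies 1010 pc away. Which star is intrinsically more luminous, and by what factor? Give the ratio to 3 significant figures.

Star A is more luminous, by a factor of 35.2.

Star A: d = 7.17 kpc = 7170 pc
Star A: M = m − 5 log₁₀ d + 5 = 8.24 − 5·3.8555 + 5 = -6.038
Star B: M = m − 5 log₁₀ d + 5 = 7.85 − 5·3.0043 + 5 = -2.172
ΔM = M_A − M_B = -6.038 − (-2.172) = -3.866; smaller M is more luminous → Star A.
L ratio = 10^(0.4 |ΔM|) = 10^1.546 = 35.19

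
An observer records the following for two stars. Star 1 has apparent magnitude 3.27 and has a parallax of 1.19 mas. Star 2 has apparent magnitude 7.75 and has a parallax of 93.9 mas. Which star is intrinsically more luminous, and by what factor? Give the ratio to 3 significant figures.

Star 1 is more luminous, by a factor of 386000.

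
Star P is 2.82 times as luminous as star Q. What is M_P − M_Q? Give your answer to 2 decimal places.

M_P − M_Q ≈ -1.13

Pogson: ΔM = −2.5 log₁₀(ratio) = −2.5 log₁₀(2.82) = −2.5 × 0.4502 = -1.126
Star P is brighter, so it has the smaller magnitude: the difference is negative.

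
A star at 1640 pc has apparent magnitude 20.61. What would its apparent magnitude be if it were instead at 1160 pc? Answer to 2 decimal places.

m ≈ 19.86

Flux ∝ 1/d², so Δm = 5 log₁₀(d₂/d₁) = 5 log₁₀(1160/1640) = -0.752
m₂ = m₁ + Δm = 20.61 + (-0.752) = 19.858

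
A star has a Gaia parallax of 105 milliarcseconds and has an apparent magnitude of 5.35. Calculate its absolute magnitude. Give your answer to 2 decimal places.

p = 105 mas = 0.105″ → d = 1/p = 9.524 pc
5 log₁₀(d/10 pc) = 5 log₁₀(9.524) − 5 = -0.106
M = m − 5 log₁₀(d/10) = 5.35 + 0.106 = 5.456

M ≈ 5.46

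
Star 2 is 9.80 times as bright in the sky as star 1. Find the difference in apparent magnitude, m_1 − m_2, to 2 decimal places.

Pogson: Δm = −2.5 log₁₀(ratio) = −2.5 log₁₀(9.80) = −2.5 × 0.9912 = -2.478
Star 2 is brighter so has the smaller magnitude: m_1 − m_2 is positive.

m_1 − m_2 ≈ 2.48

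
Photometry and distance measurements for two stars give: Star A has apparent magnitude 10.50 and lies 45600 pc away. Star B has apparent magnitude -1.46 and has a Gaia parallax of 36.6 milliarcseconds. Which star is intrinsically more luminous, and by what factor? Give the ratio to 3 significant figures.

Star A: M = m − 5 log₁₀ d + 5 = 10.50 − 5·4.6590 + 5 = -7.795
Star B: p = 36.6 mas = 0.0366″ → d = 1/p = 27.32 pc
Star B: M = m − 5 log₁₀ d + 5 = -1.46 − 5·1.4365 + 5 = -3.643
ΔM = M_A − M_B = -7.795 − (-3.643) = -4.152; smaller M is more luminous → Star A.
L ratio = 10^(0.4 |ΔM|) = 10^1.661 = 45.80

Star A is more luminous, by a factor of 45.8.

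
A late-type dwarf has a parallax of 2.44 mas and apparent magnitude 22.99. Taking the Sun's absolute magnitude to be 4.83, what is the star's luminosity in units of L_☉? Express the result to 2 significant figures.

d = 1/p = 1000/2.44 mas = 409.8 pc
M = m − 5 log₁₀ d + 5 = 22.99 − 5·2.6126 + 5 = 14.927
M − M_☉ = 14.927 − 4.83 = 10.097
L/L_☉ = 10^(−0.4 × 10.097) = 9.146×10^-5

L/L_☉ ≈ 9.1×10^-5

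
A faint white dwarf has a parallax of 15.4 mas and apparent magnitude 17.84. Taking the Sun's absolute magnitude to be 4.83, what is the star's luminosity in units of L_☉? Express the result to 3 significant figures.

L/L_☉ ≈ 2.64×10^-4

d = 1/p = 1000/15.4 mas = 64.94 pc
M = m − 5 log₁₀ d + 5 = 17.84 − 5·1.8125 + 5 = 13.778
M − M_☉ = 13.778 − 4.83 = 8.948
L/L_☉ = 10^(−0.4 × 8.948) = 2.636×10^-4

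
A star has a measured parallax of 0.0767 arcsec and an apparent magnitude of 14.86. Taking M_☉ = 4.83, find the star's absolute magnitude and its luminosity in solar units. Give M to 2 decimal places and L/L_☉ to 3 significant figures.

M ≈ 14.28; L/L_☉ ≈ 1.65×10^-4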